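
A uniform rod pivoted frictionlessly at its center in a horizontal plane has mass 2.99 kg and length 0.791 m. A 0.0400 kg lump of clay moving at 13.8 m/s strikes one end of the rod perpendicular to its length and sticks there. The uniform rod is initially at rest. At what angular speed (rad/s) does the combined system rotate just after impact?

|ω_f| ≈ 1.35 rad/s

The axle reaction passes through the pivot and exerts no torque about it; angular momentum about the pivot is conserved through the impact.
I_p = (1/12)(2.99)(0.791)² = 0.1559 kg·m². Taking the sense of the lump of clay's angular momentum as positive, L_{lump} = m v R = (0.0400)(13.8)(0.791/2) = 0.2183 kg·m²/s.
L_i = 0 + 0.2183 = 0.2183 kg·m²/s.
After sticking, I_f = I_p + m R² = 0.1559 + (0.0400)(0.791/2)² = 0.1622 kg·m².
ω_f = L_i / I_f = 0.2183 / 0.1622 = 1.346 rad/s.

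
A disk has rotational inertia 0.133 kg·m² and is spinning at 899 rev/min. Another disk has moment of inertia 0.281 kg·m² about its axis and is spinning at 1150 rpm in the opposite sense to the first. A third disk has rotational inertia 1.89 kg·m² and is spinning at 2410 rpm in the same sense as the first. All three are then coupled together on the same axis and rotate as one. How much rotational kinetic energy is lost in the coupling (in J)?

The coupling torques are internal; angular momentum about the shared axis is conserved.
Taking A's sense as positive: L = (0.1330)(899) − (0.2810)(1150) + (1.890)(2410) = 4351 kg·m²·rpm.
Combined I = 0.1330 + 0.2810 + 1.890 = 2.304 kg·m².
ω_f = L / I = 4351 / 2.304 = 1889 rpm.
KE_i = ½ΣIω² = 62820 J; KE_f = ½(2.304)(197.8)² = 45060 J.

ΔKE lost ≈ 17800 J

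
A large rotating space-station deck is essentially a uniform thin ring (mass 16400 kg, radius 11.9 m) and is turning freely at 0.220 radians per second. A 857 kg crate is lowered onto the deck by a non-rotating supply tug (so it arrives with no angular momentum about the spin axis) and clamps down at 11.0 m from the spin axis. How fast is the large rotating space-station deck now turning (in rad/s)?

The added mass arrives with no angular momentum about the spin axis, and any external torque about the spin axis is negligible, so the system's angular momentum is conserved.
I_p = (16400)(11.9)² = 2.322e+06 kg·m².
Added inertia Σmr² = (857)(11.0)² = 1.037e+05 kg·m²; I_f = 2.322e+06 + 1.037e+05 = 2.426e+06 kg·m².
ω_f = I_p ω_i / I_f = (2.322e+06)(0.220) / 2.426e+06 = 0.2106 rad/s.

ω_f ≈ 0.211 rad/s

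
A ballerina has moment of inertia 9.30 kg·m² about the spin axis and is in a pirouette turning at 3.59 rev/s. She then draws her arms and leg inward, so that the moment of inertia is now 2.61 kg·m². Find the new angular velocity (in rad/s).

No external torque acts about the spin axis, so angular momentum is conserved.
ω₂ = I₁ω₁ / I₂ = (9.300)(3.59 rev/s) / (2.610) = 12.79 rev/s = 80.37 rad/s.

ω₂ ≈ 80.4 rad/s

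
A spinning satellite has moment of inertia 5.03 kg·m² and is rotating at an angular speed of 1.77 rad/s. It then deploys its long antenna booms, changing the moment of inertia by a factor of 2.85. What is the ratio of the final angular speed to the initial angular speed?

With no external torque about the axis, L is conserved: I₁ω₁ = I₂ω₂.
I₂ = 2.85 × 5.03 = 14.34 kg·m².
ω₂/ω₁ = I₁/I₂ = 5.030 / 14.34 = 0.3509.

ω₂/ω₁ ≈ 0.351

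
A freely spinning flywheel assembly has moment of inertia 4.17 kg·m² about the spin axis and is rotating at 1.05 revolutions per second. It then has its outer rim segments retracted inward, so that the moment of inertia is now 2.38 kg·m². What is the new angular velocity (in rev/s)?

With no external torque about the axis, L is conserved: I₁ω₁ = I₂ω₂.
ω₂ = I₁ω₁ / I₂ = (4.170)(1.05 rev/s) / (2.380) = 1.840 rev/s.

ω₂ ≈ 1.84 rev/s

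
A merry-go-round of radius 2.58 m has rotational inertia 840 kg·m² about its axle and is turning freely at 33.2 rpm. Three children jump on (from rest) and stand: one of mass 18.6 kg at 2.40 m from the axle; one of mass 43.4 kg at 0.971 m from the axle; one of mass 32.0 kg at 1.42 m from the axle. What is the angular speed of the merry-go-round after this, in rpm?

ω_f ≈ 26.5 rpm

No external torque acts about the axle; L_before = L_after.
Added inertia Σmr² = (18.6)(2.40)² + (43.4)(0.971)² + (32.0)(1.42)² = 212.6 kg·m²; I_f = 840.0 + 212.6 = 1053 kg·m².
ω_f = I_p ω_i / I_f = (840.0)(33.2) / 1053 = 26.49 rpm.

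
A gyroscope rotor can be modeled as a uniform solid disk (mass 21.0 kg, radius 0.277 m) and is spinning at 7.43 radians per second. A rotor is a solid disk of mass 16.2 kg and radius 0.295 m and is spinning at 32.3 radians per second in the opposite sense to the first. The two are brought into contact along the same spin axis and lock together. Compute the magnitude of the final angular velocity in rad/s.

The coupling torques are internal; angular momentum about the shared axis is conserved.
Moments of inertia: I_A = ½(21.0)(0.277)² = 0.8057 kg·m²; I_B = ½(16.2)(0.295)² = 0.7049 kg·m².
Taking A's sense as positive: L = (0.8057)(7.43) − (0.7049)(32.3) = -16.78 kg·m²·rad/s.
Combined I = 0.8057 + 0.7049 = 1.511 kg·m².
ω_f = L / I = -16.78 / 1.511 = -11.11 rad/s.

|ω_f| ≈ 11.1 rad/s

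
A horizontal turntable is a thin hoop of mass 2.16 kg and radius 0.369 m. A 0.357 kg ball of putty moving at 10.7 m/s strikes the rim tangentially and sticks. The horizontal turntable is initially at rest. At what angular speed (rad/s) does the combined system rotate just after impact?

The axle reaction passes through the axle and exerts no torque about it; angular momentum about the axle is conserved through the impact.
I_p = (2.16)(0.369)² = 0.2941 kg·m². Taking the sense of the ball of putty's angular momentum as positive, L_{ball} = m v R = (0.357)(10.7)(0.369) = 1.410 kg·m²/s.
L_i = 0 + 1.410 = 1.410 kg·m²/s.
After sticking, I_f = I_p + m R² = 0.2941 + (0.357)(0.369)² = 0.3427 kg·m².
ω_f = L_i / I_f = 1.410 / 0.3427 = 4.113 rad/s.

|ω_f| ≈ 4.11 rad/s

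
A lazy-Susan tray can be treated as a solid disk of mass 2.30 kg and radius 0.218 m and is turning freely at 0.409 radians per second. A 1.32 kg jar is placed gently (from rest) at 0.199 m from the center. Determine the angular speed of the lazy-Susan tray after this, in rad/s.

No external torque acts about the center; L_before = L_after.
I_p = ½(2.30)(0.218)² = 0.05465 kg·m².
Added inertia Σmr² = (1.32)(0.199)² = 0.05227 kg·m²; I_f = 0.05465 + 0.05227 = 0.1069 kg·m².
ω_f = I_p ω_i / I_f = (0.05465)(0.409) / 0.1069 = 0.2091 rad/s.

ω_f ≈ 0.209 rad/s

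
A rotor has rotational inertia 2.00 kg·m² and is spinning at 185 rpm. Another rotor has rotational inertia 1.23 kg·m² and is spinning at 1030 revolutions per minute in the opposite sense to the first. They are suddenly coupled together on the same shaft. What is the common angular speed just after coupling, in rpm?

|ω_f| ≈ 278 rpm

No external torque acts about the common axis, so total angular momentum is conserved.
Taking A's sense as positive: L = (2.000)(185) − (1.230)(1030) = -896.9 kg·m²·rpm.
Combined I = 2.000 + 1.230 = 3.230 kg·m².
ω_f = L / I = -896.9 / 3.230 = -277.7 rpm.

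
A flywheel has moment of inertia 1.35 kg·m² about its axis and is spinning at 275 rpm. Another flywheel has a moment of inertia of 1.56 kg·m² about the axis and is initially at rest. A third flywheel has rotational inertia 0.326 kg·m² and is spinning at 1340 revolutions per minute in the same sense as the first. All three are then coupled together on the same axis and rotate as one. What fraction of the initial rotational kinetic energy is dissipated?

fraction ≈ 0.706

The coupling torques are internal; angular momentum about the shared axis is conserved.
Taking A's sense as positive: L = (1.350)(275) + (0.3260)(1340) = 808.1 kg·m²·rpm.
Combined I = 1.350 + 1.560 + 0.3260 = 3.236 kg·m².
ω_f = L / I = 808.1 / 3.236 = 249.7 rpm.
KE_i = ½ΣIω² = 3769 J; KE_f = ½(3.236)(26.15)² = 1106 J.
Fraction dissipated = (KE_i − KE_f)/KE_i = 0.7065.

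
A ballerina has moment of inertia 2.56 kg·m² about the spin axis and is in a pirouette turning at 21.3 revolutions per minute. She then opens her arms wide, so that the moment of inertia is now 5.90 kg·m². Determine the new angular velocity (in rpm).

Angular momentum about the spin axis is conserved since the torque about it is zero.
ω₂ = I₁ω₁ / I₂ = (2.560)(21.3 rpm) / (5.900) = 9.242 rpm.

ω₂ ≈ 9.24 rpm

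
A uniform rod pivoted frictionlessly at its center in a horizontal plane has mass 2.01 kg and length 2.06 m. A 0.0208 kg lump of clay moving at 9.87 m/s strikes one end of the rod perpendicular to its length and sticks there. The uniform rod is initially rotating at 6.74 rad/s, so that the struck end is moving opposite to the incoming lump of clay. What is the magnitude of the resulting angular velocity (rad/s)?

|ω_f| ≈ 6.25 rad/s

About the pivot the impulsive forces during the collision are internal, so angular momentum about that axis is conserved.
I_p = (1/12)(2.01)(2.06)² = 0.7108 kg·m². Taking the sense of the lump of clay's angular momentum as positive, L_{lump} = m v R = (0.0208)(9.87)(2.06/2) = 0.2115 kg·m²/s.
L_i = −I_p ω_p + m v R = −(0.7108)(6.74) + 0.2115 = -4.579 kg·m²/s.
After sticking, I_f = I_p + m R² = 0.7108 + (0.0208)(2.06/2)² = 0.7329 kg·m².
ω_f = L_i / I_f = -4.579 / 0.7329 = -6.249 rad/s.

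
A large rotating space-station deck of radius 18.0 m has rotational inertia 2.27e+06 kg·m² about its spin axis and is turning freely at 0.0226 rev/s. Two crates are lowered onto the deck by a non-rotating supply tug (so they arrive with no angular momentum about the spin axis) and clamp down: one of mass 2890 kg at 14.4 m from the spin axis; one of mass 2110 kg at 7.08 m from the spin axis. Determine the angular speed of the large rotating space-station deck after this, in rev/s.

ω_f ≈ 0.0172 rev/s

No external torque acts about the spin axis; L_before = L_after.
Added inertia Σmr² = (2890)(14.4)² + (2110)(7.08)² = 7.050e+05 kg·m²; I_f = 2.270e+06 + 7.050e+05 = 2.975e+06 kg·m².
ω_f = I_p ω_i / I_f = (2.270e+06)(0.0226) / 2.975e+06 = 0.01724 rev/s.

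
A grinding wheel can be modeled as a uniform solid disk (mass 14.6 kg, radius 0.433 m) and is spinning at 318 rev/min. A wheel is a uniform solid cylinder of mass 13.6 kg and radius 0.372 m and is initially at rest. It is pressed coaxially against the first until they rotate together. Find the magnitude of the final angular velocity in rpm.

The coupling torques are internal; angular momentum about the shared axis is conserved.
Moments of inertia: I_A = ½(14.6)(0.433)² = 1.369 kg·m²; I_B = ½(13.6)(0.372)² = 0.9410 kg·m².
Taking A's sense as positive: L = (1.369)(318) = 435.2 kg·m²·rpm.
Combined I = 1.369 + 0.9410 = 2.310 kg·m².
ω_f = L / I = 435.2 / 2.310 = 188.4 rpm.

|ω_f| ≈ 188 rpm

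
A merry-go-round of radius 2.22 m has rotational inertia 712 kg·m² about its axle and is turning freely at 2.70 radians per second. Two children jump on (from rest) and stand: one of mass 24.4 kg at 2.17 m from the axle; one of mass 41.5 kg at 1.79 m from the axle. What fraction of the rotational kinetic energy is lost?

fraction ≈ 0.258

The added mass arrives with no angular momentum about the axle, and any external torque about the axle is negligible, so the system's angular momentum is conserved.
Added inertia Σmr² = (24.4)(2.17)² + (41.5)(1.79)² = 247.9 kg·m²; I_f = 712.0 + 247.9 = 959.9 kg·m².
ω_f = I_p ω_i / I_f = (712.0)(2.70) / 959.9 = 2.003 rad/s.
KE_i = ½(712.0)(2.700 rad/s)² = 2595 J; KE_f = ½(959.9)(2.003)² = 1925 J.
Fraction lost = 0.2582.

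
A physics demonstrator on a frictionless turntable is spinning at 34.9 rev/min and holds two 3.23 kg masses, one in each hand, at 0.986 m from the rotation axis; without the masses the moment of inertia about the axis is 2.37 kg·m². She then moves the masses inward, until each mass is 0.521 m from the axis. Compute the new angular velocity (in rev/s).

ω₂ ≈ 1.22 rev/s

With no external torque about the axis, L is conserved: I₁ω₁ = I₂ω₂.
I₁ = 2.37 + 2(3.23)(0.986)² = 8.650 kg·m²; I₂ = 2.37 + 2(3.23)(0.521)² = 4.124 kg·m².
ω₂ = I₁ω₁ / I₂ = (8.650)(34.9 rpm) / (4.124) = 73.21 rpm = 1.220 rev/s.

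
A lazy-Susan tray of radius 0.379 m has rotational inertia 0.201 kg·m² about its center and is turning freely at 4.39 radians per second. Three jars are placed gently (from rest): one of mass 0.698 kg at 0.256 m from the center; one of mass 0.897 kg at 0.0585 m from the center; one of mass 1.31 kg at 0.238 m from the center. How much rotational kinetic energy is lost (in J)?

No external torque acts about the center; L_before = L_after.
Added inertia Σmr² = (0.698)(0.256)² + (0.897)(0.0585)² + (1.31)(0.238)² = 0.1230 kg·m²; I_f = 0.2010 + 0.1230 = 0.3240 kg·m².
ω_f = I_p ω_i / I_f = (0.2010)(4.39) / 0.3240 = 2.723 rad/s.
KE_i = ½(0.2010)(4.390 rad/s)² = 1.937 J; KE_f = ½(0.3240)(2.723)² = 1.201 J.

energy lost ≈ 0.735 J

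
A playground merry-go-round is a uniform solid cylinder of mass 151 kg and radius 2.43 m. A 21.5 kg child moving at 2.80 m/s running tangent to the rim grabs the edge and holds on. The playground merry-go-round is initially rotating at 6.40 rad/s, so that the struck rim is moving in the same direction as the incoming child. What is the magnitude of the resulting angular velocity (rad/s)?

About the axle the impulsive forces during the collision are internal, so angular momentum about that axis is conserved.
I_p = ½(151)(2.43)² = 445.8 kg·m². Taking the sense of the child's angular momentum as positive, L_{child} = m v R = (21.5)(2.80)(2.43) = 146.3 kg·m²/s.
L_i = +I_p ω_p + m v R = +(445.8)(6.40) + 146.3 = 3000 kg·m²/s.
After sticking, I_f = I_p + m R² = 445.8 + (21.5)(2.43)² = 572.8 kg·m².
ω_f = L_i / I_f = 3000 / 572.8 = 5.237 rad/s.

|ω_f| ≈ 5.24 rad/s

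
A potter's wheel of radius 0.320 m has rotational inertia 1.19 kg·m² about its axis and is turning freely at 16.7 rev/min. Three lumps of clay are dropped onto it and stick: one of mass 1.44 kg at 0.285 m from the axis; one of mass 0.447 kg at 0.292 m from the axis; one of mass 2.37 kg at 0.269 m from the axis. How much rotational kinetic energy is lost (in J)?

The added mass arrives with no angular momentum about the axis, and any external torque about the axis is negligible, so the system's angular momentum is conserved.
Added inertia Σmr² = (1.44)(0.285)² + (0.447)(0.292)² + (2.37)(0.269)² = 0.3266 kg·m²; I_f = 1.190 + 0.3266 = 1.517 kg·m².
ω_f = I_p ω_i / I_f = (1.190)(16.7) / 1.517 = 13.10 rpm.
KE_i = ½(1.190)(1.749 rad/s)² = 1.820 J; KE_f = ½(1.517)(1.372)² = 1.428 J.

energy lost ≈ 0.392 J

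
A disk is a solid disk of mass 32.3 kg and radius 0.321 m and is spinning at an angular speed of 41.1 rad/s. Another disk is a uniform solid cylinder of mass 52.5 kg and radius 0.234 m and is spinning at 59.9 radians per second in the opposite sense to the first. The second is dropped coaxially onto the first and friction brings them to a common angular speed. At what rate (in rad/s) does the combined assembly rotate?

No external torque acts about the common axis, so total angular momentum is conserved.
Moments of inertia: I_A = ½(32.3)(0.321)² = 1.664 kg·m²; I_B = ½(52.5)(0.234)² = 1.437 kg·m².
Taking A's sense as positive: L = (1.664)(41.1) − (1.437)(59.9) = -17.70 kg·m²·rad/s.
Combined I = 1.664 + 1.437 = 3.101 kg·m².
ω_f = L / I = -17.70 / 3.101 = -5.708 rad/s.

|ω_f| ≈ 5.71 rad/s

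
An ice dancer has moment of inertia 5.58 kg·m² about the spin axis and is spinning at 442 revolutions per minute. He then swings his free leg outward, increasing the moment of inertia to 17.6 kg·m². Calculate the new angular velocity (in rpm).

ω₂ ≈ 140 rpm

With no external torque about the axis, L is conserved: I₁ω₁ = I₂ω₂.
ω₂ = I₁ω₁ / I₂ = (5.580)(442 rpm) / (17.60) = 140.1 rpm.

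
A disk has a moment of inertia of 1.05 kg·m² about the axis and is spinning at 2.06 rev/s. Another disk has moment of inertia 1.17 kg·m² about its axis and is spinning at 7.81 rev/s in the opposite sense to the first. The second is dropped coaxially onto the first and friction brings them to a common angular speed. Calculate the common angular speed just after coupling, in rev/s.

|ω_f| ≈ 3.14 rev/s

No external torque acts about the common axis, so total angular momentum is conserved.
Taking A's sense as positive: L = (1.050)(2.06) − (1.170)(7.81) = -6.975 kg·m²·rev/s.
Combined I = 1.050 + 1.170 = 2.220 kg·m².
ω_f = L / I = -6.975 / 2.220 = -3.142 rev/s.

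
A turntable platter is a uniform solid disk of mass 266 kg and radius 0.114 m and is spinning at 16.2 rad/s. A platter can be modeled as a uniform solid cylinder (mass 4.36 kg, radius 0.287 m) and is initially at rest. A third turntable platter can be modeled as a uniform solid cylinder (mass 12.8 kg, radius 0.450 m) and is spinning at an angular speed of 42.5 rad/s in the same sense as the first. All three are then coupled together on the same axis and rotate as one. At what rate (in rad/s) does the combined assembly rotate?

The coupling torques are internal; angular momentum about the shared axis is conserved.
Moments of inertia: I_A = ½(266)(0.114)² = 1.728 kg·m²; I_B = ½(4.36)(0.287)² = 0.1796 kg·m²; I_C = ½(12.8)(0.450)² = 1.296 kg·m².
Taking A's sense as positive: L = (1.728)(16.2) + (1.296)(42.5) = 83.08 kg·m²·rad/s.
Combined I = 1.728 + 0.1796 + 1.296 = 3.204 kg·m².
ω_f = L / I = 83.08 / 3.204 = 25.93 rad/s.

|ω_f| ≈ 25.9 rad/s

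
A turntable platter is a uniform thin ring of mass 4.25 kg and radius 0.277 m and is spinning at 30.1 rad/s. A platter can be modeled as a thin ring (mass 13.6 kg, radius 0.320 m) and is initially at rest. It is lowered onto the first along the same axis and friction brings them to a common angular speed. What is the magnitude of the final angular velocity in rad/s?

The coupling torques are internal; angular momentum about the shared axis is conserved.
Moments of inertia: I_A = (4.25)(0.277)² = 0.3261 kg·m²; I_B = (13.6)(0.320)² = 1.393 kg·m².
Taking A's sense as positive: L = (0.3261)(30.1) = 9.816 kg·m²·rad/s.
Combined I = 0.3261 + 1.393 = 1.719 kg·m².
ω_f = L / I = 9.816 / 1.719 = 5.711 rad/s.

|ω_f| ≈ 5.71 rad/s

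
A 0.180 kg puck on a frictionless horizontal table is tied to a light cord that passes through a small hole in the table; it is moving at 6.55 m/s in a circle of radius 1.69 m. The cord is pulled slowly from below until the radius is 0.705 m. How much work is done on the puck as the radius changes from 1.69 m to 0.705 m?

W ≈ 18.3 J

Central (radial) force ⇒ zero torque about the center ⇒ m v r is constant.
v₂ = v₁ r₁ / r₂ = (6.55)(1.69) / (0.705) = 15.70 m/s.
W = ΔKE = ½m(v₂² − v₁²) = 18.33 J.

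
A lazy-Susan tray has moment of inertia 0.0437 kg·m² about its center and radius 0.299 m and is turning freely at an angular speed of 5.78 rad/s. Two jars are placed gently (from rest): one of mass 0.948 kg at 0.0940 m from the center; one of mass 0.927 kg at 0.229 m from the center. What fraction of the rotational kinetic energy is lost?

No external torque acts about the center; L_before = L_after.
Added inertia Σmr² = (0.948)(0.0940)² + (0.927)(0.229)² = 0.05699 kg·m²; I_f = 0.04370 + 0.05699 = 0.1007 kg·m².
ω_f = I_p ω_i / I_f = (0.04370)(5.78) / 0.1007 = 2.509 rad/s.
KE_i = ½(0.04370)(5.780 rad/s)² = 0.7300 J; KE_f = ½(0.1007)(2.509)² = 0.3168 J.
Fraction lost = 0.5660.

fraction ≈ 0.566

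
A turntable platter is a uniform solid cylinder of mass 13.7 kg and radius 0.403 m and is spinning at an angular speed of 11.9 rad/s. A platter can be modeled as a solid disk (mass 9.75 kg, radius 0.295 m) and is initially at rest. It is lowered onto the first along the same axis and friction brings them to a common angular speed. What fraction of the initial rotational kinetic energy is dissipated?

The coupling torques are internal; angular momentum about the shared axis is conserved.
Moments of inertia: I_A = ½(13.7)(0.403)² = 1.113 kg·m²; I_B = ½(9.75)(0.295)² = 0.4242 kg·m².
Taking A's sense as positive: L = (1.113)(11.9) = 13.24 kg·m²·rad/s.
Combined I = 1.113 + 0.4242 = 1.537 kg·m².
ω_f = L / I = 13.24 / 1.537 = 8.615 rad/s.
KE_i = ½ΣIω² = 78.77 J; KE_f = ½(1.537)(8.615)² = 57.02 J.
Fraction dissipated = (KE_i − KE_f)/KE_i = 0.2761.

fraction ≈ 0.276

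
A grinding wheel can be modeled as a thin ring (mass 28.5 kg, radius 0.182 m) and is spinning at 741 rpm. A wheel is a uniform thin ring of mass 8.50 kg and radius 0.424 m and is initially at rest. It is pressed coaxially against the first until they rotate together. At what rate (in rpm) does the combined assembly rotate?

|ω_f| ≈ 283 rpm

No external torque acts about the common axis, so total angular momentum is conserved.
Moments of inertia: I_A = (28.5)(0.182)² = 0.9440 kg·m²; I_B = (8.50)(0.424)² = 1.528 kg·m².
Taking A's sense as positive: L = (0.9440)(741) = 699.5 kg·m²·rpm.
Combined I = 0.9440 + 1.528 = 2.472 kg·m².
ω_f = L / I = 699.5 / 2.472 = 283.0 rpm.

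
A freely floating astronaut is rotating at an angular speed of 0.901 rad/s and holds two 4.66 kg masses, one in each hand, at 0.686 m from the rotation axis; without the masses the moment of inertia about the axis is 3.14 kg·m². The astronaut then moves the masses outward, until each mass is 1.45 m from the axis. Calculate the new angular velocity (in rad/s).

ω₂ ≈ 0.298 rad/s

With no external torque about the axis, L is conserved: I₁ω₁ = I₂ω₂.
I₁ = 3.14 + 2(4.66)(0.686)² = 7.526 kg·m²; I₂ = 3.14 + 2(4.66)(1.45)² = 22.74 kg·m².
ω₂ = I₁ω₁ / I₂ = (7.526)(0.901 rad/s) / (22.74) = 0.2983 rad/s.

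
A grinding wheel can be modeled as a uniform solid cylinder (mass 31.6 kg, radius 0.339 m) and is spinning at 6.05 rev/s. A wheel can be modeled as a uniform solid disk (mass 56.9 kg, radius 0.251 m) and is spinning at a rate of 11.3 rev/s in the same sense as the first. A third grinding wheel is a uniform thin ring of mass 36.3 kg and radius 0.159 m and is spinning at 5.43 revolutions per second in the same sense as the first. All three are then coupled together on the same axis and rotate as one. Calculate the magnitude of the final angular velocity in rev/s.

|ω_f| ≈ 8.00 rev/s

The coupling torques are internal; angular momentum about the shared axis is conserved.
Moments of inertia: I_A = ½(31.6)(0.339)² = 1.816 kg·m²; I_B = ½(56.9)(0.251)² = 1.792 kg·m²; I_C = (36.3)(0.159)² = 0.9177 kg·m².
Taking A's sense as positive: L = (1.816)(6.05) + (1.792)(11.3) + (0.9177)(5.43) = 36.22 kg·m²·rev/s.
Combined I = 1.816 + 1.792 + 0.9177 = 4.526 kg·m².
ω_f = L / I = 36.22 / 4.526 = 8.003 rev/s.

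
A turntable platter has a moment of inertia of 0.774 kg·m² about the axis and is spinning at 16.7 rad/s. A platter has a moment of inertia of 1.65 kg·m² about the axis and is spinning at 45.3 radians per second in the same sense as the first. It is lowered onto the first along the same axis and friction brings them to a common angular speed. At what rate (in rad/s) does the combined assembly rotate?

|ω_f| ≈ 36.2 rad/s

The coupling torques are internal; angular momentum about the shared axis is conserved.
Taking A's sense as positive: L = (0.7740)(16.7) + (1.650)(45.3) = 87.67 kg·m²·rad/s.
Combined I = 0.7740 + 1.650 = 2.424 kg·m².
ω_f = L / I = 87.67 / 2.424 = 36.17 rad/s.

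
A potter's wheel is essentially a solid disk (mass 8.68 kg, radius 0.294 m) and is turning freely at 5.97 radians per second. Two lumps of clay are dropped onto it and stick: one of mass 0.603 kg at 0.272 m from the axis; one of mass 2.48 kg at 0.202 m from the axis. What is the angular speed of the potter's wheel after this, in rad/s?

No external torque acts about the axis; L_before = L_after.
I_p = ½(8.68)(0.294)² = 0.3751 kg·m².
Added inertia Σmr² = (0.603)(0.272)² + (2.48)(0.202)² = 0.1458 kg·m²; I_f = 0.3751 + 0.1458 = 0.5209 kg·m².
ω_f = I_p ω_i / I_f = (0.3751)(5.97) / 0.5209 = 4.299 rad/s.

ω_f ≈ 4.30 rad/s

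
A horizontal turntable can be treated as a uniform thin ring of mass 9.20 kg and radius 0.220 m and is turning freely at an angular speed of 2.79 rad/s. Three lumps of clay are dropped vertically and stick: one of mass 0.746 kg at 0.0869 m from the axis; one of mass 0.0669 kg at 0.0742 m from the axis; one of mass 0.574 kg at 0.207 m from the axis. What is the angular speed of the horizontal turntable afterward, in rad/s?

ω_f ≈ 2.61 rad/s

The added mass arrives with no angular momentum about the axis, and any external torque about the axis is negligible, so the system's angular momentum is conserved.
I_p = (9.20)(0.220)² = 0.4453 kg·m².
Added inertia Σmr² = (0.746)(0.0869)² + (0.0669)(0.0742)² + (0.574)(0.207)² = 0.03060 kg·m²; I_f = 0.4453 + 0.03060 = 0.4759 kg·m².
ω_f = I_p ω_i / I_f = (0.4453)(2.79) / 0.4759 = 2.611 rad/s.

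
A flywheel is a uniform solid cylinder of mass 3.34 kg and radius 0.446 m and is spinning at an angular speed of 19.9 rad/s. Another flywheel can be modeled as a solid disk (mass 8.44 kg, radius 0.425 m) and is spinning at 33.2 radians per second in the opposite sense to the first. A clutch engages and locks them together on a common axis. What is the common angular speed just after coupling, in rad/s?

The coupling torques are internal; angular momentum about the shared axis is conserved.
Moments of inertia: I_A = ½(3.34)(0.446)² = 0.3322 kg·m²; I_B = ½(8.44)(0.425)² = 0.7622 kg·m².
Taking A's sense as positive: L = (0.3322)(19.9) − (0.7622)(33.2) = -18.70 kg·m²·rad/s.
Combined I = 0.3322 + 0.7622 = 1.094 kg·m².
ω_f = L / I = -18.70 / 1.094 = -17.08 rad/s.

|ω_f| ≈ 17.1 rad/s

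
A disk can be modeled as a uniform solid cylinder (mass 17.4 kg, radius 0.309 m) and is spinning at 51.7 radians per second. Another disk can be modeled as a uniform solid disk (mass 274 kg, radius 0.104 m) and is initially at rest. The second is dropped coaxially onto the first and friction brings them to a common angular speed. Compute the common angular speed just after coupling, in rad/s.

The coupling torques are internal; angular momentum about the shared axis is conserved.
Moments of inertia: I_A = ½(17.4)(0.309)² = 0.8307 kg·m²; I_B = ½(274)(0.104)² = 1.482 kg·m².
Taking A's sense as positive: L = (0.8307)(51.7) = 42.95 kg·m²·rad/s.
Combined I = 0.8307 + 1.482 = 2.312 kg·m².
ω_f = L / I = 42.95 / 2.312 = 18.57 rad/s.

|ω_f| ≈ 18.6 rad/s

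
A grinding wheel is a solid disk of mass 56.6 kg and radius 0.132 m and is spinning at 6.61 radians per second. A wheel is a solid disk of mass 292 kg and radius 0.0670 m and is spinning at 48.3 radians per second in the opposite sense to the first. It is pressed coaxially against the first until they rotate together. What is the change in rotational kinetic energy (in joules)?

ΔKE ≈ -424 J

No external torque acts about the common axis, so total angular momentum is conserved.
Moments of inertia: I_A = ½(56.6)(0.132)² = 0.4931 kg·m²; I_B = ½(292)(0.0670)² = 0.6554 kg·m².
Taking A's sense as positive: L = (0.4931)(6.61) − (0.6554)(48.3) = -28.40 kg·m²·rad/s.
Combined I = 0.4931 + 0.6554 = 1.148 kg·m².
ω_f = L / I = -28.40 / 1.148 = -24.72 rad/s.
KE_i = ½ΣIω² = 775.3 J; KE_f = ½(1.148)(24.72)² = 351.0 J.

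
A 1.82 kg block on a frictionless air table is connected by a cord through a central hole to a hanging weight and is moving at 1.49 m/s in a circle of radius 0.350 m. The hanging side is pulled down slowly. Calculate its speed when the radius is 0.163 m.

Central (radial) force ⇒ zero torque about the center ⇒ m v r is constant.
v₂ = v₁ r₁ / r₂ = (1.49)(0.350) / (0.163) = 3.199 m/s.

v₂ ≈ 3.20 m/s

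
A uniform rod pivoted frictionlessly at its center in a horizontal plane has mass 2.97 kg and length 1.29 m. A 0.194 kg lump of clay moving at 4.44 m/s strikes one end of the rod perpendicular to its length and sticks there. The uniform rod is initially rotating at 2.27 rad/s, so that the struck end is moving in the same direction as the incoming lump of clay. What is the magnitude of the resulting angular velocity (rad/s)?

The axle reaction passes through the pivot and exerts no torque about it; angular momentum about the pivot is conserved through the impact.
I_p = (1/12)(2.97)(1.29)² = 0.4119 kg·m². Taking the sense of the lump of clay's angular momentum as positive, L_{lump} = m v R = (0.194)(4.44)(1.29/2) = 0.5556 kg·m²/s.
L_i = +I_p ω_p + m v R = +(0.4119)(2.27) + 0.5556 = 1.491 kg·m²/s.
After sticking, I_f = I_p + m R² = 0.4119 + (0.194)(1.29/2)² = 0.4926 kg·m².
ω_f = L_i / I_f = 1.491 / 0.4926 = 3.026 rad/s.

|ω_f| ≈ 3.03 rad/s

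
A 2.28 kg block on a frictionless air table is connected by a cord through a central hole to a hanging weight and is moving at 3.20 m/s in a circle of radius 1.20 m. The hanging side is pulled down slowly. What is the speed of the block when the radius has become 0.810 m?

v₂ ≈ 4.74 m/s

Central (radial) force ⇒ zero torque about the center ⇒ m v r is constant.
v₂ = v₁ r₁ / r₂ = (3.20)(1.20) / (0.810) = 4.741 m/s.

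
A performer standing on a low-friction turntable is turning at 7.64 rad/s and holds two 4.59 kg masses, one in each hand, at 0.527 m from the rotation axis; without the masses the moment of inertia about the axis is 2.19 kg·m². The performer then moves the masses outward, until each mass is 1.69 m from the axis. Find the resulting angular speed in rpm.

No external torque acts about the spin axis, so angular momentum is conserved.
I₁ = 2.19 + 2(4.59)(0.527)² = 4.740 kg·m²; I₂ = 2.19 + 2(4.59)(1.69)² = 28.41 kg·m².
ω₂ = I₁ω₁ / I₂ = (4.740)(7.64 rad/s) / (28.41) = 1.275 rad/s = 12.17 rpm.

ω₂ ≈ 12.2 rpm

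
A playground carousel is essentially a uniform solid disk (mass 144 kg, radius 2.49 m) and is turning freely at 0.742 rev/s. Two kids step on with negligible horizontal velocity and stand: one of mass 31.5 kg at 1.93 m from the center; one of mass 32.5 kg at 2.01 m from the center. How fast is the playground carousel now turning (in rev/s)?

The added mass arrives with no angular momentum about the center, and any external torque about the center is negligible, so the system's angular momentum is conserved.
I_p = ½(144)(2.49)² = 446.4 kg·m².
Added inertia Σmr² = (31.5)(1.93)² + (32.5)(2.01)² = 248.6 kg·m²; I_f = 446.4 + 248.6 = 695.0 kg·m².
ω_f = I_p ω_i / I_f = (446.4)(0.742) / 695.0 = 0.4766 rev/s.

ω_f ≈ 0.477 rev/s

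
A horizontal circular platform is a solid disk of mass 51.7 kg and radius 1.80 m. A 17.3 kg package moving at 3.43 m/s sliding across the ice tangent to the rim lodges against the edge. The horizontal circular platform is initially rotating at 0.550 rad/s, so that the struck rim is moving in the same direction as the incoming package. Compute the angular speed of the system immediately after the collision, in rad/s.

About the central axle the impulsive forces during the collision are internal, so angular momentum about that axis is conserved.
I_p = ½(51.7)(1.80)² = 83.75 kg·m². Taking the sense of the package's angular momentum as positive, L_{package} = m v R = (17.3)(3.43)(1.80) = 106.8 kg·m²/s.
L_i = +I_p ω_p + m v R = +(83.75)(0.550) + 106.8 = 152.9 kg·m²/s.
After sticking, I_f = I_p + m R² = 83.75 + (17.3)(1.80)² = 139.8 kg·m².
ω_f = L_i / I_f = 152.9 / 139.8 = 1.093 rad/s.

|ω_f| ≈ 1.09 rad/s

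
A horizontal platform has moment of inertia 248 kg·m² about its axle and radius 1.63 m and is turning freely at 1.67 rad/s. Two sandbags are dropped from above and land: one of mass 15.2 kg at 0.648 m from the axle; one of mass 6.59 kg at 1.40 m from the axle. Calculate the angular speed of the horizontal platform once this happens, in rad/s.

No external torque acts about the axle; L_before = L_after.
Added inertia Σmr² = (15.2)(0.648)² + (6.59)(1.40)² = 19.30 kg·m²; I_f = 248.0 + 19.30 = 267.3 kg·m².
ω_f = I_p ω_i / I_f = (248.0)(1.67) / 267.3 = 1.549 rad/s.

ω_f ≈ 1.55 rad/s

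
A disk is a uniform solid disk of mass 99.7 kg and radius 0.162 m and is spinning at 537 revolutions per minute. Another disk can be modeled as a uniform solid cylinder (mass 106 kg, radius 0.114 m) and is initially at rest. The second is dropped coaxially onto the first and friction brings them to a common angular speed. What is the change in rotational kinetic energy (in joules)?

No external torque acts about the common axis, so total angular momentum is conserved.
Moments of inertia: I_A = ½(99.7)(0.162)² = 1.308 kg·m²; I_B = ½(106)(0.114)² = 0.6888 kg·m².
Taking A's sense as positive: L = (1.308)(537) = 702.5 kg·m²·rpm.
Combined I = 1.308 + 0.6888 = 1.997 kg·m².
ω_f = L / I = 702.5 / 1.997 = 351.8 rpm.
KE_i = ½ΣIω² = 2069 J; KE_f = ½(1.997)(36.84)² = 1355 J.

ΔKE ≈ -713 J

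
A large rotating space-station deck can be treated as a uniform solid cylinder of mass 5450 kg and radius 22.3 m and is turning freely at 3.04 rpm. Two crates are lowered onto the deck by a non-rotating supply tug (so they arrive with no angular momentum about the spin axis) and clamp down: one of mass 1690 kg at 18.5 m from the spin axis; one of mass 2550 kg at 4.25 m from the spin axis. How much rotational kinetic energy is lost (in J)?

No external torque acts about the spin axis; L_before = L_after.
I_p = ½(5450)(22.3)² = 1.355e+06 kg·m².
Added inertia Σmr² = (1690)(18.5)² + (2550)(4.25)² = 6.245e+05 kg·m²; I_f = 1.355e+06 + 6.245e+05 = 1.980e+06 kg·m².
ω_f = I_p ω_i / I_f = (1.355e+06)(3.04) / 1.980e+06 = 2.081 rpm.
KE_i = ½(1.355e+06)(0.3183 rad/s)² = 68670 J; KE_f = ½(1.980e+06)(0.2179)² = 47010 J.

energy lost ≈ 21700 J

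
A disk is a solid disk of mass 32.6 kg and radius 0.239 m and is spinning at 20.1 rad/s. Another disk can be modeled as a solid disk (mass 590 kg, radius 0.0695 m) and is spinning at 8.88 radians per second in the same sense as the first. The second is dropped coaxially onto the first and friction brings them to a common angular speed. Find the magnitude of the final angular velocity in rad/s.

No external torque acts about the common axis, so total angular momentum is conserved.
Moments of inertia: I_A = ½(32.6)(0.239)² = 0.9311 kg·m²; I_B = ½(590)(0.0695)² = 1.425 kg·m².
Taking A's sense as positive: L = (0.9311)(20.1) + (1.425)(8.88) = 31.37 kg·m²·rad/s.
Combined I = 0.9311 + 1.425 = 2.356 kg·m².
ω_f = L / I = 31.37 / 2.356 = 13.31 rad/s.

|ω_f| ≈ 13.3 rad/s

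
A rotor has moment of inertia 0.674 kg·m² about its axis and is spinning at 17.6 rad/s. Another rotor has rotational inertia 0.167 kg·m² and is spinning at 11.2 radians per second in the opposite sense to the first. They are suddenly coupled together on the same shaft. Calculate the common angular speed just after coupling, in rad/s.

No external torque acts about the common axis, so total angular momentum is conserved.
Taking A's sense as positive: L = (0.6740)(17.6) − (0.1670)(11.2) = 9.992 kg·m²·rad/s.
Combined I = 0.6740 + 0.1670 = 0.8410 kg·m².
ω_f = L / I = 9.992 / 0.8410 = 11.88 rad/s.

|ω_f| ≈ 11.9 rad/s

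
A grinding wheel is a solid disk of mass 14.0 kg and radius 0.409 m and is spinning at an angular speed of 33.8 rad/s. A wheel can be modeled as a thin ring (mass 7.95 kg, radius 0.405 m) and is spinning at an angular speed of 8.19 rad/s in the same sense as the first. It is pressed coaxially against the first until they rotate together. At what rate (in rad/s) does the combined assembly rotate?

The coupling torques are internal; angular momentum about the shared axis is conserved.
Moments of inertia: I_A = ½(14.0)(0.409)² = 1.171 kg·m²; I_B = (7.95)(0.405)² = 1.304 kg·m².
Taking A's sense as positive: L = (1.171)(33.8) + (1.304)(8.19) = 50.26 kg·m²·rad/s.
Combined I = 1.171 + 1.304 = 2.475 kg·m².
ω_f = L / I = 50.26 / 2.475 = 20.31 rad/s.

|ω_f| ≈ 20.3 rad/s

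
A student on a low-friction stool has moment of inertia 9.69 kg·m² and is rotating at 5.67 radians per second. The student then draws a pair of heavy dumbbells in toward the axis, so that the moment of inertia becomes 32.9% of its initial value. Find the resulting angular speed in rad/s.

No external torque acts about the spin axis, so angular momentum is conserved.
I₂ = 0.329 × 9.69 = 3.188 kg·m².
ω₂ = I₁ω₁ / I₂ = (9.690)(5.67 rad/s) / (3.188) = 17.23 rad/s.

ω₂ ≈ 17.2 rad/s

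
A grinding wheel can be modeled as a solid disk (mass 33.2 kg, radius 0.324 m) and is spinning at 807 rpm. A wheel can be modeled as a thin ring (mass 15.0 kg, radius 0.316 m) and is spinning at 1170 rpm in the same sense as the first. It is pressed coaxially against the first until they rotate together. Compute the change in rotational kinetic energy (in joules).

ΔKE ≈ -582 J

No external torque acts about the common axis, so total angular momentum is conserved.
Moments of inertia: I_A = ½(33.2)(0.324)² = 1.743 kg·m²; I_B = (15.0)(0.316)² = 1.498 kg·m².
Taking A's sense as positive: L = (1.743)(807) + (1.498)(1170) = 3159 kg·m²·rpm.
Combined I = 1.743 + 1.498 = 3.240 kg·m².
ω_f = L / I = 3159 / 3.240 = 974.8 rpm.
KE_i = ½ΣIω² = 17470 J; KE_f = ½(3.240)(102.1)² = 16880 J.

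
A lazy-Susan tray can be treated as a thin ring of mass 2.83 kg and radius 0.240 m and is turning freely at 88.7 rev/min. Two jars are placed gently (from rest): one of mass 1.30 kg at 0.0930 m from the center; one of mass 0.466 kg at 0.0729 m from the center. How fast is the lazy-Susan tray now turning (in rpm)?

The added mass arrives with no angular momentum about the center, and any external torque about the center is negligible, so the system's angular momentum is conserved.
I_p = (2.83)(0.240)² = 0.1630 kg·m².
Added inertia Σmr² = (1.30)(0.0930)² + (0.466)(0.0729)² = 0.01372 kg·m²; I_f = 0.1630 + 0.01372 = 0.1767 kg·m².
ω_f = I_p ω_i / I_f = (0.1630)(88.7) / 0.1767 = 81.81 rpm.

ω_f ≈ 81.8 rpm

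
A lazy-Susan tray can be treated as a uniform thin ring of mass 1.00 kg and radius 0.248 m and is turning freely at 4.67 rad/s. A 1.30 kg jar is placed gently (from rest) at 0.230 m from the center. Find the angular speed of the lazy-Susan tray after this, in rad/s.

The added mass arrives with no angular momentum about the center, and any external torque about the center is negligible, so the system's angular momentum is conserved.
I_p = (1.00)(0.248)² = 0.06150 kg·m².
Added inertia Σmr² = (1.30)(0.230)² = 0.06877 kg·m²; I_f = 0.06150 + 0.06877 = 0.1303 kg·m².
ω_f = I_p ω_i / I_f = (0.06150)(4.67) / 0.1303 = 2.205 rad/s.

ω_f ≈ 2.20 rad/s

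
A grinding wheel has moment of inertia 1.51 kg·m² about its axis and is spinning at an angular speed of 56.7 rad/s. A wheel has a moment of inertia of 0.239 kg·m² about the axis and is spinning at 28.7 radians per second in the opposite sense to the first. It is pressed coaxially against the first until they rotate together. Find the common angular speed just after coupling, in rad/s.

|ω_f| ≈ 45.0 rad/s

The coupling torques are internal; angular momentum about the shared axis is conserved.
Taking A's sense as positive: L = (1.510)(56.7) − (0.2390)(28.7) = 78.76 kg·m²·rad/s.
Combined I = 1.510 + 0.2390 = 1.749 kg·m².
ω_f = L / I = 78.76 / 1.749 = 45.03 rad/s.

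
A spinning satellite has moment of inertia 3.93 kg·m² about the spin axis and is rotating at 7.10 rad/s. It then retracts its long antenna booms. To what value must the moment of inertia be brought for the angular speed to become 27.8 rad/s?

I₂ ≈ 1.00 kg·m²

No external torque acts about the spin axis, so angular momentum is conserved.
I₂ = I₁ω₁ / ω₂ = (3.93)(7.10) / (27.8) = 1.004 kg·m².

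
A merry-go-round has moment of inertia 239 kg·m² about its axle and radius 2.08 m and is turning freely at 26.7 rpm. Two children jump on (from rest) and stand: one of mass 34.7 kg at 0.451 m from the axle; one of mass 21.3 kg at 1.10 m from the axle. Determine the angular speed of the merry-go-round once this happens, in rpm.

ω_f ≈ 23.5 rpm

No external torque acts about the axle; L_before = L_after.
Added inertia Σmr² = (34.7)(0.451)² + (21.3)(1.10)² = 32.83 kg·m²; I_f = 239.0 + 32.83 = 271.8 kg·m².
ω_f = I_p ω_i / I_f = (239.0)(26.7) / 271.8 = 23.48 rpm.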